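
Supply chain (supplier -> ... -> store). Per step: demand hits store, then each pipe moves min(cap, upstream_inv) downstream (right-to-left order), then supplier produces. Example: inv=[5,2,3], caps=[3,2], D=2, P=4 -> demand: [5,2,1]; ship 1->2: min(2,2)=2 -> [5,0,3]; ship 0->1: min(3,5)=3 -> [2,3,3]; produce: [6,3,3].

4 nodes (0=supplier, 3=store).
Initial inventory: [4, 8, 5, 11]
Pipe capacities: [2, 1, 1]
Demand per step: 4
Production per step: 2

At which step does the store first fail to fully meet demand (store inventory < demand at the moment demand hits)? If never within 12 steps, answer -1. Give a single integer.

Step 1: demand=4,sold=4 ship[2->3]=1 ship[1->2]=1 ship[0->1]=2 prod=2 -> [4 9 5 8]
Step 2: demand=4,sold=4 ship[2->3]=1 ship[1->2]=1 ship[0->1]=2 prod=2 -> [4 10 5 5]
Step 3: demand=4,sold=4 ship[2->3]=1 ship[1->2]=1 ship[0->1]=2 prod=2 -> [4 11 5 2]
Step 4: demand=4,sold=2 ship[2->3]=1 ship[1->2]=1 ship[0->1]=2 prod=2 -> [4 12 5 1]
Step 5: demand=4,sold=1 ship[2->3]=1 ship[1->2]=1 ship[0->1]=2 prod=2 -> [4 13 5 1]
Step 6: demand=4,sold=1 ship[2->3]=1 ship[1->2]=1 ship[0->1]=2 prod=2 -> [4 14 5 1]
Step 7: demand=4,sold=1 ship[2->3]=1 ship[1->2]=1 ship[0->1]=2 prod=2 -> [4 15 5 1]
Step 8: demand=4,sold=1 ship[2->3]=1 ship[1->2]=1 ship[0->1]=2 prod=2 -> [4 16 5 1]
Step 9: demand=4,sold=1 ship[2->3]=1 ship[1->2]=1 ship[0->1]=2 prod=2 -> [4 17 5 1]
Step 10: demand=4,sold=1 ship[2->3]=1 ship[1->2]=1 ship[0->1]=2 prod=2 -> [4 18 5 1]
Step 11: demand=4,sold=1 ship[2->3]=1 ship[1->2]=1 ship[0->1]=2 prod=2 -> [4 19 5 1]
Step 12: demand=4,sold=1 ship[2->3]=1 ship[1->2]=1 ship[0->1]=2 prod=2 -> [4 20 5 1]
First stockout at step 4

4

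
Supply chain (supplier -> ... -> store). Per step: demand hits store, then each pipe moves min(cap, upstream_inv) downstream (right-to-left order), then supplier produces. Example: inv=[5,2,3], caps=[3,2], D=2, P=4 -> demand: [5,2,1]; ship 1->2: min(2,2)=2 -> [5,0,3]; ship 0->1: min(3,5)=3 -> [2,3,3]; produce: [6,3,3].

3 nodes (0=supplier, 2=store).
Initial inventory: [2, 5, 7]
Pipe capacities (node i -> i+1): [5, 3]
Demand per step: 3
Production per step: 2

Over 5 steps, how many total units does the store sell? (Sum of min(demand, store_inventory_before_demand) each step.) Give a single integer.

Answer: 15

Derivation:
Step 1: sold=3 (running total=3) -> [2 4 7]
Step 2: sold=3 (running total=6) -> [2 3 7]
Step 3: sold=3 (running total=9) -> [2 2 7]
Step 4: sold=3 (running total=12) -> [2 2 6]
Step 5: sold=3 (running total=15) -> [2 2 5]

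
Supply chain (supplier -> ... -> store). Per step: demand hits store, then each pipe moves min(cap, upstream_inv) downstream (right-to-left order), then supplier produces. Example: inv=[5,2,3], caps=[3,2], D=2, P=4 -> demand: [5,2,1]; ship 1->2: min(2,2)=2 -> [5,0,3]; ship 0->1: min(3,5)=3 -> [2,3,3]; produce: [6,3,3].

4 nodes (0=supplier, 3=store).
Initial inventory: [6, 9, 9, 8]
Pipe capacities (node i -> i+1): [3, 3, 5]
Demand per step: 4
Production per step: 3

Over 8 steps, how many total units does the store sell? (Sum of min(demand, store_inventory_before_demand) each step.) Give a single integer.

Answer: 32

Derivation:
Step 1: sold=4 (running total=4) -> [6 9 7 9]
Step 2: sold=4 (running total=8) -> [6 9 5 10]
Step 3: sold=4 (running total=12) -> [6 9 3 11]
Step 4: sold=4 (running total=16) -> [6 9 3 10]
Step 5: sold=4 (running total=20) -> [6 9 3 9]
Step 6: sold=4 (running total=24) -> [6 9 3 8]
Step 7: sold=4 (running total=28) -> [6 9 3 7]
Step 8: sold=4 (running total=32) -> [6 9 3 6]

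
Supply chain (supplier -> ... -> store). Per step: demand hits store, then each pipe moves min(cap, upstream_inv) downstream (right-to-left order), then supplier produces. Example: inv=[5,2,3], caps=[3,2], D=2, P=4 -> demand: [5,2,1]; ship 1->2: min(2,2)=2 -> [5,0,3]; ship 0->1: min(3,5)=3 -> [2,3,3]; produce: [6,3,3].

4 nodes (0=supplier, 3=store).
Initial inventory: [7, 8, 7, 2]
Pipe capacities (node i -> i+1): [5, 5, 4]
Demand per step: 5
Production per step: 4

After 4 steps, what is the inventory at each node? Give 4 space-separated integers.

Step 1: demand=5,sold=2 ship[2->3]=4 ship[1->2]=5 ship[0->1]=5 prod=4 -> inv=[6 8 8 4]
Step 2: demand=5,sold=4 ship[2->3]=4 ship[1->2]=5 ship[0->1]=5 prod=4 -> inv=[5 8 9 4]
Step 3: demand=5,sold=4 ship[2->3]=4 ship[1->2]=5 ship[0->1]=5 prod=4 -> inv=[4 8 10 4]
Step 4: demand=5,sold=4 ship[2->3]=4 ship[1->2]=5 ship[0->1]=4 prod=4 -> inv=[4 7 11 4]

4 7 11 4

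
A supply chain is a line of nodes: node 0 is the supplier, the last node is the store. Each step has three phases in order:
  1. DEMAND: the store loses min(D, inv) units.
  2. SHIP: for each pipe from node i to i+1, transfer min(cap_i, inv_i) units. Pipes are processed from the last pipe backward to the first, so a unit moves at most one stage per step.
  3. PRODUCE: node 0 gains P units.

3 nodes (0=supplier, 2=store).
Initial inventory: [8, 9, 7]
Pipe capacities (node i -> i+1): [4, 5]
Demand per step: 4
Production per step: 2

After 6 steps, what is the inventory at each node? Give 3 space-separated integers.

Step 1: demand=4,sold=4 ship[1->2]=5 ship[0->1]=4 prod=2 -> inv=[6 8 8]
Step 2: demand=4,sold=4 ship[1->2]=5 ship[0->1]=4 prod=2 -> inv=[4 7 9]
Step 3: demand=4,sold=4 ship[1->2]=5 ship[0->1]=4 prod=2 -> inv=[2 6 10]
Step 4: demand=4,sold=4 ship[1->2]=5 ship[0->1]=2 prod=2 -> inv=[2 3 11]
Step 5: demand=4,sold=4 ship[1->2]=3 ship[0->1]=2 prod=2 -> inv=[2 2 10]
Step 6: demand=4,sold=4 ship[1->2]=2 ship[0->1]=2 prod=2 -> inv=[2 2 8]

2 2 8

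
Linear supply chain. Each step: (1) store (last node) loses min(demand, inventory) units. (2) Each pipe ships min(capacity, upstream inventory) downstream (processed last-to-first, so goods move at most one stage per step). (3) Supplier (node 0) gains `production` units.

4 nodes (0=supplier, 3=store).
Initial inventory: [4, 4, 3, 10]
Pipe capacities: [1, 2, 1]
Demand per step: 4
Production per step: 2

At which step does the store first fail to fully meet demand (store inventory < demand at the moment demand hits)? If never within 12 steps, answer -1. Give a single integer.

Step 1: demand=4,sold=4 ship[2->3]=1 ship[1->2]=2 ship[0->1]=1 prod=2 -> [5 3 4 7]
Step 2: demand=4,sold=4 ship[2->3]=1 ship[1->2]=2 ship[0->1]=1 prod=2 -> [6 2 5 4]
Step 3: demand=4,sold=4 ship[2->3]=1 ship[1->2]=2 ship[0->1]=1 prod=2 -> [7 1 6 1]
Step 4: demand=4,sold=1 ship[2->3]=1 ship[1->2]=1 ship[0->1]=1 prod=2 -> [8 1 6 1]
Step 5: demand=4,sold=1 ship[2->3]=1 ship[1->2]=1 ship[0->1]=1 prod=2 -> [9 1 6 1]
Step 6: demand=4,sold=1 ship[2->3]=1 ship[1->2]=1 ship[0->1]=1 prod=2 -> [10 1 6 1]
Step 7: demand=4,sold=1 ship[2->3]=1 ship[1->2]=1 ship[0->1]=1 prod=2 -> [11 1 6 1]
Step 8: demand=4,sold=1 ship[2->3]=1 ship[1->2]=1 ship[0->1]=1 prod=2 -> [12 1 6 1]
Step 9: demand=4,sold=1 ship[2->3]=1 ship[1->2]=1 ship[0->1]=1 prod=2 -> [13 1 6 1]
Step 10: demand=4,sold=1 ship[2->3]=1 ship[1->2]=1 ship[0->1]=1 prod=2 -> [14 1 6 1]
Step 11: demand=4,sold=1 ship[2->3]=1 ship[1->2]=1 ship[0->1]=1 prod=2 -> [15 1 6 1]
Step 12: demand=4,sold=1 ship[2->3]=1 ship[1->2]=1 ship[0->1]=1 prod=2 -> [16 1 6 1]
First stockout at step 4

4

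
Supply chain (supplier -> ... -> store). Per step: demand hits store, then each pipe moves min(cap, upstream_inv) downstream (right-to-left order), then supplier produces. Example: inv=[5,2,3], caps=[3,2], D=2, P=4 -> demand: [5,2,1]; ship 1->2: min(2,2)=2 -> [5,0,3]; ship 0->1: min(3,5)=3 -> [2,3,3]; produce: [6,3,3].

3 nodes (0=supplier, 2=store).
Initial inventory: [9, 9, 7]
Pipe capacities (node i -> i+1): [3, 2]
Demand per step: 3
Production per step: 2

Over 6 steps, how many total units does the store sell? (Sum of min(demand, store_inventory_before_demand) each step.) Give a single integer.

Answer: 17

Derivation:
Step 1: sold=3 (running total=3) -> [8 10 6]
Step 2: sold=3 (running total=6) -> [7 11 5]
Step 3: sold=3 (running total=9) -> [6 12 4]
Step 4: sold=3 (running total=12) -> [5 13 3]
Step 5: sold=3 (running total=15) -> [4 14 2]
Step 6: sold=2 (running total=17) -> [3 15 2]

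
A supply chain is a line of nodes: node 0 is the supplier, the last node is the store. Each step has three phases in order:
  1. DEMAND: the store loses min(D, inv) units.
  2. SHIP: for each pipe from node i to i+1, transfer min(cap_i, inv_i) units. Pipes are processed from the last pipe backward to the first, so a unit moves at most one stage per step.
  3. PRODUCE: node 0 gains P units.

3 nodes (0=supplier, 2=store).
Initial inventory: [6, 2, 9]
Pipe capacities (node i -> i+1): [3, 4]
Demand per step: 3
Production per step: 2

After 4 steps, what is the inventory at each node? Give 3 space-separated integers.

Step 1: demand=3,sold=3 ship[1->2]=2 ship[0->1]=3 prod=2 -> inv=[5 3 8]
Step 2: demand=3,sold=3 ship[1->2]=3 ship[0->1]=3 prod=2 -> inv=[4 3 8]
Step 3: demand=3,sold=3 ship[1->2]=3 ship[0->1]=3 prod=2 -> inv=[3 3 8]
Step 4: demand=3,sold=3 ship[1->2]=3 ship[0->1]=3 prod=2 -> inv=[2 3 8]

2 3 8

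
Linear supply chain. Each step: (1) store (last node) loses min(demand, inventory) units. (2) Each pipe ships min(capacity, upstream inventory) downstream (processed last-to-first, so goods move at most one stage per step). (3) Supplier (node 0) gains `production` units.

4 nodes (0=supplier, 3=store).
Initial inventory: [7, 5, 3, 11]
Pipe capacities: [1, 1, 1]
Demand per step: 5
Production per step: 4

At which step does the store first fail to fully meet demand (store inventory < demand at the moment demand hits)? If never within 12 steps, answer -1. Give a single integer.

Step 1: demand=5,sold=5 ship[2->3]=1 ship[1->2]=1 ship[0->1]=1 prod=4 -> [10 5 3 7]
Step 2: demand=5,sold=5 ship[2->3]=1 ship[1->2]=1 ship[0->1]=1 prod=4 -> [13 5 3 3]
Step 3: demand=5,sold=3 ship[2->3]=1 ship[1->2]=1 ship[0->1]=1 prod=4 -> [16 5 3 1]
Step 4: demand=5,sold=1 ship[2->3]=1 ship[1->2]=1 ship[0->1]=1 prod=4 -> [19 5 3 1]
Step 5: demand=5,sold=1 ship[2->3]=1 ship[1->2]=1 ship[0->1]=1 prod=4 -> [22 5 3 1]
Step 6: demand=5,sold=1 ship[2->3]=1 ship[1->2]=1 ship[0->1]=1 prod=4 -> [25 5 3 1]
Step 7: demand=5,sold=1 ship[2->3]=1 ship[1->2]=1 ship[0->1]=1 prod=4 -> [28 5 3 1]
Step 8: demand=5,sold=1 ship[2->3]=1 ship[1->2]=1 ship[0->1]=1 prod=4 -> [31 5 3 1]
Step 9: demand=5,sold=1 ship[2->3]=1 ship[1->2]=1 ship[0->1]=1 prod=4 -> [34 5 3 1]
Step 10: demand=5,sold=1 ship[2->3]=1 ship[1->2]=1 ship[0->1]=1 prod=4 -> [37 5 3 1]
Step 11: demand=5,sold=1 ship[2->3]=1 ship[1->2]=1 ship[0->1]=1 prod=4 -> [40 5 3 1]
Step 12: demand=5,sold=1 ship[2->3]=1 ship[1->2]=1 ship[0->1]=1 prod=4 -> [43 5 3 1]
First stockout at step 3

3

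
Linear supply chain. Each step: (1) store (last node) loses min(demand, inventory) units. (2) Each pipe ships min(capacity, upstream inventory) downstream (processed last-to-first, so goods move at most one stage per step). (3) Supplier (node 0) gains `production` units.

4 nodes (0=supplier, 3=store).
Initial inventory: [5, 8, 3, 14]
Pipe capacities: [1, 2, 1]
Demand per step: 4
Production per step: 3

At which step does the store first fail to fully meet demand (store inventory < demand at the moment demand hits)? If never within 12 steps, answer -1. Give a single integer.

Step 1: demand=4,sold=4 ship[2->3]=1 ship[1->2]=2 ship[0->1]=1 prod=3 -> [7 7 4 11]
Step 2: demand=4,sold=4 ship[2->3]=1 ship[1->2]=2 ship[0->1]=1 prod=3 -> [9 6 5 8]
Step 3: demand=4,sold=4 ship[2->3]=1 ship[1->2]=2 ship[0->1]=1 prod=3 -> [11 5 6 5]
Step 4: demand=4,sold=4 ship[2->3]=1 ship[1->2]=2 ship[0->1]=1 prod=3 -> [13 4 7 2]
Step 5: demand=4,sold=2 ship[2->3]=1 ship[1->2]=2 ship[0->1]=1 prod=3 -> [15 3 8 1]
Step 6: demand=4,sold=1 ship[2->3]=1 ship[1->2]=2 ship[0->1]=1 prod=3 -> [17 2 9 1]
Step 7: demand=4,sold=1 ship[2->3]=1 ship[1->2]=2 ship[0->1]=1 prod=3 -> [19 1 10 1]
Step 8: demand=4,sold=1 ship[2->3]=1 ship[1->2]=1 ship[0->1]=1 prod=3 -> [21 1 10 1]
Step 9: demand=4,sold=1 ship[2->3]=1 ship[1->2]=1 ship[0->1]=1 prod=3 -> [23 1 10 1]
Step 10: demand=4,sold=1 ship[2->3]=1 ship[1->2]=1 ship[0->1]=1 prod=3 -> [25 1 10 1]
Step 11: demand=4,sold=1 ship[2->3]=1 ship[1->2]=1 ship[0->1]=1 prod=3 -> [27 1 10 1]
Step 12: demand=4,sold=1 ship[2->3]=1 ship[1->2]=1 ship[0->1]=1 prod=3 -> [29 1 10 1]
First stockout at step 5

5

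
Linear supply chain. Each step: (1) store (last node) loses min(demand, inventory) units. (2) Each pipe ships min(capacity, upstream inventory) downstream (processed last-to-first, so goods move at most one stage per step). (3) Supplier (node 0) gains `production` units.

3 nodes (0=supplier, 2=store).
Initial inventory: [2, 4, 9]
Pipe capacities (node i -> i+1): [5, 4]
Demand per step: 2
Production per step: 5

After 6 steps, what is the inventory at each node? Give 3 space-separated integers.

Step 1: demand=2,sold=2 ship[1->2]=4 ship[0->1]=2 prod=5 -> inv=[5 2 11]
Step 2: demand=2,sold=2 ship[1->2]=2 ship[0->1]=5 prod=5 -> inv=[5 5 11]
Step 3: demand=2,sold=2 ship[1->2]=4 ship[0->1]=5 prod=5 -> inv=[5 6 13]
Step 4: demand=2,sold=2 ship[1->2]=4 ship[0->1]=5 prod=5 -> inv=[5 7 15]
Step 5: demand=2,sold=2 ship[1->2]=4 ship[0->1]=5 prod=5 -> inv=[5 8 17]
Step 6: demand=2,sold=2 ship[1->2]=4 ship[0->1]=5 prod=5 -> inv=[5 9 19]

5 9 19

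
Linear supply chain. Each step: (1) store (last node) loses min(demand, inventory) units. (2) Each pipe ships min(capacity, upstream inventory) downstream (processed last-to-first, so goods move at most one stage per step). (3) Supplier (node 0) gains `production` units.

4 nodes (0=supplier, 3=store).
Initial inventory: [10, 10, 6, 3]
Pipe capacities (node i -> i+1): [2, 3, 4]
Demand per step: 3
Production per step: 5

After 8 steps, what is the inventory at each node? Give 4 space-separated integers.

Step 1: demand=3,sold=3 ship[2->3]=4 ship[1->2]=3 ship[0->1]=2 prod=5 -> inv=[13 9 5 4]
Step 2: demand=3,sold=3 ship[2->3]=4 ship[1->2]=3 ship[0->1]=2 prod=5 -> inv=[16 8 4 5]
Step 3: demand=3,sold=3 ship[2->3]=4 ship[1->2]=3 ship[0->1]=2 prod=5 -> inv=[19 7 3 6]
Step 4: demand=3,sold=3 ship[2->3]=3 ship[1->2]=3 ship[0->1]=2 prod=5 -> inv=[22 6 3 6]
Step 5: demand=3,sold=3 ship[2->3]=3 ship[1->2]=3 ship[0->1]=2 prod=5 -> inv=[25 5 3 6]
Step 6: demand=3,sold=3 ship[2->3]=3 ship[1->2]=3 ship[0->1]=2 prod=5 -> inv=[28 4 3 6]
Step 7: demand=3,sold=3 ship[2->3]=3 ship[1->2]=3 ship[0->1]=2 prod=5 -> inv=[31 3 3 6]
Step 8: demand=3,sold=3 ship[2->3]=3 ship[1->2]=3 ship[0->1]=2 prod=5 -> inv=[34 2 3 6]

34 2 3 6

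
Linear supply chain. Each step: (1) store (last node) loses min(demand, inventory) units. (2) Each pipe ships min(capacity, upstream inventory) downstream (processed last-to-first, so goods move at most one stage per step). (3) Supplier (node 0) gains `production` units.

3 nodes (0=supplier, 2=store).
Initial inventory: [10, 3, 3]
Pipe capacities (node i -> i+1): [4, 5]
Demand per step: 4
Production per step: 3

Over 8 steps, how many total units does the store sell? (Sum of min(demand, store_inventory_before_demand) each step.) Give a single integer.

Step 1: sold=3 (running total=3) -> [9 4 3]
Step 2: sold=3 (running total=6) -> [8 4 4]
Step 3: sold=4 (running total=10) -> [7 4 4]
Step 4: sold=4 (running total=14) -> [6 4 4]
Step 5: sold=4 (running total=18) -> [5 4 4]
Step 6: sold=4 (running total=22) -> [4 4 4]
Step 7: sold=4 (running total=26) -> [3 4 4]
Step 8: sold=4 (running total=30) -> [3 3 4]

Answer: 30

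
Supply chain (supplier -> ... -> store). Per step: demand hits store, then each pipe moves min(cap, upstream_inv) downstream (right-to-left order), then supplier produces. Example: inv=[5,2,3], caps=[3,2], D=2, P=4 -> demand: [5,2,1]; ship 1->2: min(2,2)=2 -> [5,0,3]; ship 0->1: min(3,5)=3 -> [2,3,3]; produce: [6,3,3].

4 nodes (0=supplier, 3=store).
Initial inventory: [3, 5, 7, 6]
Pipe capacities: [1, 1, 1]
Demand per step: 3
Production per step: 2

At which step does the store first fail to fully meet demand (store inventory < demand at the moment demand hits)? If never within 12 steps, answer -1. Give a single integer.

Step 1: demand=3,sold=3 ship[2->3]=1 ship[1->2]=1 ship[0->1]=1 prod=2 -> [4 5 7 4]
Step 2: demand=3,sold=3 ship[2->3]=1 ship[1->2]=1 ship[0->1]=1 prod=2 -> [5 5 7 2]
Step 3: demand=3,sold=2 ship[2->3]=1 ship[1->2]=1 ship[0->1]=1 prod=2 -> [6 5 7 1]
Step 4: demand=3,sold=1 ship[2->3]=1 ship[1->2]=1 ship[0->1]=1 prod=2 -> [7 5 7 1]
Step 5: demand=3,sold=1 ship[2->3]=1 ship[1->2]=1 ship[0->1]=1 prod=2 -> [8 5 7 1]
Step 6: demand=3,sold=1 ship[2->3]=1 ship[1->2]=1 ship[0->1]=1 prod=2 -> [9 5 7 1]
Step 7: demand=3,sold=1 ship[2->3]=1 ship[1->2]=1 ship[0->1]=1 prod=2 -> [10 5 7 1]
Step 8: demand=3,sold=1 ship[2->3]=1 ship[1->2]=1 ship[0->1]=1 prod=2 -> [11 5 7 1]
Step 9: demand=3,sold=1 ship[2->3]=1 ship[1->2]=1 ship[0->1]=1 prod=2 -> [12 5 7 1]
Step 10: demand=3,sold=1 ship[2->3]=1 ship[1->2]=1 ship[0->1]=1 prod=2 -> [13 5 7 1]
Step 11: demand=3,sold=1 ship[2->3]=1 ship[1->2]=1 ship[0->1]=1 prod=2 -> [14 5 7 1]
Step 12: demand=3,sold=1 ship[2->3]=1 ship[1->2]=1 ship[0->1]=1 prod=2 -> [15 5 7 1]
First stockout at step 3

3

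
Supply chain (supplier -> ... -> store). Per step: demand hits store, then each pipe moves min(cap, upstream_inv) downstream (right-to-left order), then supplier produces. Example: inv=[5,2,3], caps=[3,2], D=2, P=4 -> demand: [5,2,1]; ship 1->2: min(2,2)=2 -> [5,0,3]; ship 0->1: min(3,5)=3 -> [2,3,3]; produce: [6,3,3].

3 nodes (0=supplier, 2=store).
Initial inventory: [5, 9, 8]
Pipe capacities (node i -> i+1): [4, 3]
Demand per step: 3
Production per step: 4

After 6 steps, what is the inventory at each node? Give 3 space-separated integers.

Step 1: demand=3,sold=3 ship[1->2]=3 ship[0->1]=4 prod=4 -> inv=[5 10 8]
Step 2: demand=3,sold=3 ship[1->2]=3 ship[0->1]=4 prod=4 -> inv=[5 11 8]
Step 3: demand=3,sold=3 ship[1->2]=3 ship[0->1]=4 prod=4 -> inv=[5 12 8]
Step 4: demand=3,sold=3 ship[1->2]=3 ship[0->1]=4 prod=4 -> inv=[5 13 8]
Step 5: demand=3,sold=3 ship[1->2]=3 ship[0->1]=4 prod=4 -> inv=[5 14 8]
Step 6: demand=3,sold=3 ship[1->2]=3 ship[0->1]=4 prod=4 -> inv=[5 15 8]

5 15 8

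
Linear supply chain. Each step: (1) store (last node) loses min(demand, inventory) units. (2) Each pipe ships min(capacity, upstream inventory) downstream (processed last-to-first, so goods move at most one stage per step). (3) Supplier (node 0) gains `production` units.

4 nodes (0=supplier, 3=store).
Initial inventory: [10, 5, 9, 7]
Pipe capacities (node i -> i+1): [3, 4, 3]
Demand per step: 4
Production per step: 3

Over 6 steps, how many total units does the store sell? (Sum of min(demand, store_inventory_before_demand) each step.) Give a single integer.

Answer: 22

Derivation:
Step 1: sold=4 (running total=4) -> [10 4 10 6]
Step 2: sold=4 (running total=8) -> [10 3 11 5]
Step 3: sold=4 (running total=12) -> [10 3 11 4]
Step 4: sold=4 (running total=16) -> [10 3 11 3]
Step 5: sold=3 (running total=19) -> [10 3 11 3]
Step 6: sold=3 (running total=22) -> [10 3 11 3]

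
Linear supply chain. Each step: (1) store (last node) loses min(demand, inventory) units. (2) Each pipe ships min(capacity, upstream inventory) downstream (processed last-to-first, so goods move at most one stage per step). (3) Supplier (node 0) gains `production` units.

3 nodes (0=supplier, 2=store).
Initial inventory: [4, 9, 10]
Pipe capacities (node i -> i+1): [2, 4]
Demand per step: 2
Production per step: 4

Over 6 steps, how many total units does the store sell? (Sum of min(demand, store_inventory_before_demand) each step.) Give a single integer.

Answer: 12

Derivation:
Step 1: sold=2 (running total=2) -> [6 7 12]
Step 2: sold=2 (running total=4) -> [8 5 14]
Step 3: sold=2 (running total=6) -> [10 3 16]
Step 4: sold=2 (running total=8) -> [12 2 17]
Step 5: sold=2 (running total=10) -> [14 2 17]
Step 6: sold=2 (running total=12) -> [16 2 17]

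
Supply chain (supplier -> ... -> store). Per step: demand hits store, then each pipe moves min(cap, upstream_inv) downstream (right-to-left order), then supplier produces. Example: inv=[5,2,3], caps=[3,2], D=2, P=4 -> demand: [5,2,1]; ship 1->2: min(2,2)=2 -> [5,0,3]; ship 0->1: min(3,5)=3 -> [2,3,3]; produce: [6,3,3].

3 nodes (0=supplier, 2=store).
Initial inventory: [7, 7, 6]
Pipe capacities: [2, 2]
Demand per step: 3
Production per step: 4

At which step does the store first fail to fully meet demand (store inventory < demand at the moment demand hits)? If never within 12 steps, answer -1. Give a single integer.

Step 1: demand=3,sold=3 ship[1->2]=2 ship[0->1]=2 prod=4 -> [9 7 5]
Step 2: demand=3,sold=3 ship[1->2]=2 ship[0->1]=2 prod=4 -> [11 7 4]
Step 3: demand=3,sold=3 ship[1->2]=2 ship[0->1]=2 prod=4 -> [13 7 3]
Step 4: demand=3,sold=3 ship[1->2]=2 ship[0->1]=2 prod=4 -> [15 7 2]
Step 5: demand=3,sold=2 ship[1->2]=2 ship[0->1]=2 prod=4 -> [17 7 2]
Step 6: demand=3,sold=2 ship[1->2]=2 ship[0->1]=2 prod=4 -> [19 7 2]
Step 7: demand=3,sold=2 ship[1->2]=2 ship[0->1]=2 prod=4 -> [21 7 2]
Step 8: demand=3,sold=2 ship[1->2]=2 ship[0->1]=2 prod=4 -> [23 7 2]
Step 9: demand=3,sold=2 ship[1->2]=2 ship[0->1]=2 prod=4 -> [25 7 2]
Step 10: demand=3,sold=2 ship[1->2]=2 ship[0->1]=2 prod=4 -> [27 7 2]
Step 11: demand=3,sold=2 ship[1->2]=2 ship[0->1]=2 prod=4 -> [29 7 2]
Step 12: demand=3,sold=2 ship[1->2]=2 ship[0->1]=2 prod=4 -> [31 7 2]
First stockout at step 5

5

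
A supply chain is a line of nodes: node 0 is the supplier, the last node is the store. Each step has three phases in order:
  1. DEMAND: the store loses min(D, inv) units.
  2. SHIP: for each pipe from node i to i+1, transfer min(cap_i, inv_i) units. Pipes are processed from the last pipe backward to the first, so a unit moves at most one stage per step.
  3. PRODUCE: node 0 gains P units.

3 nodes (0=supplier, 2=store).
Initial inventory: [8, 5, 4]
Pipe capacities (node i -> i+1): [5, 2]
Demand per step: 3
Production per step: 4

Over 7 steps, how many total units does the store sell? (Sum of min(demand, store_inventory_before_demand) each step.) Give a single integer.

Step 1: sold=3 (running total=3) -> [7 8 3]
Step 2: sold=3 (running total=6) -> [6 11 2]
Step 3: sold=2 (running total=8) -> [5 14 2]
Step 4: sold=2 (running total=10) -> [4 17 2]
Step 5: sold=2 (running total=12) -> [4 19 2]
Step 6: sold=2 (running total=14) -> [4 21 2]
Step 7: sold=2 (running total=16) -> [4 23 2]

Answer: 16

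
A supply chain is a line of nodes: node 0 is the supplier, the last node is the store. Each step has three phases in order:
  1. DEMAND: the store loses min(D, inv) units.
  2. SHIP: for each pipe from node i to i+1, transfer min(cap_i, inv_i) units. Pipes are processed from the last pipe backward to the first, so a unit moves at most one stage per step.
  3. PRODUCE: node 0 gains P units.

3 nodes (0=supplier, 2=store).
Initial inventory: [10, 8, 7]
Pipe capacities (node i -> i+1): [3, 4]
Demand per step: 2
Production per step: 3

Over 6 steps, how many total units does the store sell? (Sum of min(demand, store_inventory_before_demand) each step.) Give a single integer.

Step 1: sold=2 (running total=2) -> [10 7 9]
Step 2: sold=2 (running total=4) -> [10 6 11]
Step 3: sold=2 (running total=6) -> [10 5 13]
Step 4: sold=2 (running total=8) -> [10 4 15]
Step 5: sold=2 (running total=10) -> [10 3 17]
Step 6: sold=2 (running total=12) -> [10 3 18]

Answer: 12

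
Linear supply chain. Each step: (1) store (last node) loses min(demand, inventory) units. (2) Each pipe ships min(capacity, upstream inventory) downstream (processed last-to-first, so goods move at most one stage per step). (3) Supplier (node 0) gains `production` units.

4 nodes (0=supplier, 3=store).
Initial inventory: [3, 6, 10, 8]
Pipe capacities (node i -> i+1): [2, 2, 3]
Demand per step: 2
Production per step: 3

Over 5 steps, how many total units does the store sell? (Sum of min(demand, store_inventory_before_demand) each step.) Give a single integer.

Step 1: sold=2 (running total=2) -> [4 6 9 9]
Step 2: sold=2 (running total=4) -> [5 6 8 10]
Step 3: sold=2 (running total=6) -> [6 6 7 11]
Step 4: sold=2 (running total=8) -> [7 6 6 12]
Step 5: sold=2 (running total=10) -> [8 6 5 13]

Answer: 10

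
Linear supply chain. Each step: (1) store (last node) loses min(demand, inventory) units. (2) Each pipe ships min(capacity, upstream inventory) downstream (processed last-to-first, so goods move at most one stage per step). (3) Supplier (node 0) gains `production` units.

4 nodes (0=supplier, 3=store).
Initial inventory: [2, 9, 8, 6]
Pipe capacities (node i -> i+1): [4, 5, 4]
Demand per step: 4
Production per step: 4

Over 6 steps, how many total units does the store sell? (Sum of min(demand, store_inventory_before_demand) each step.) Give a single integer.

Answer: 24

Derivation:
Step 1: sold=4 (running total=4) -> [4 6 9 6]
Step 2: sold=4 (running total=8) -> [4 5 10 6]
Step 3: sold=4 (running total=12) -> [4 4 11 6]
Step 4: sold=4 (running total=16) -> [4 4 11 6]
Step 5: sold=4 (running total=20) -> [4 4 11 6]
Step 6: sold=4 (running total=24) -> [4 4 11 6]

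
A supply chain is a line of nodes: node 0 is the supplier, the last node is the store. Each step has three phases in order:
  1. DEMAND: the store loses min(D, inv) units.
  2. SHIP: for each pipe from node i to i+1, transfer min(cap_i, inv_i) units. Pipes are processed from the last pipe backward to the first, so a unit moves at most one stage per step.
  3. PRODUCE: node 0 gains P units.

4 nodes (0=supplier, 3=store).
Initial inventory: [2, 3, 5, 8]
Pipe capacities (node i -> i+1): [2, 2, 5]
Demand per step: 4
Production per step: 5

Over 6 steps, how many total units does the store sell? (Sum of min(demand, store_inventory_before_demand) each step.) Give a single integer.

Step 1: sold=4 (running total=4) -> [5 3 2 9]
Step 2: sold=4 (running total=8) -> [8 3 2 7]
Step 3: sold=4 (running total=12) -> [11 3 2 5]
Step 4: sold=4 (running total=16) -> [14 3 2 3]
Step 5: sold=3 (running total=19) -> [17 3 2 2]
Step 6: sold=2 (running total=21) -> [20 3 2 2]

Answer: 21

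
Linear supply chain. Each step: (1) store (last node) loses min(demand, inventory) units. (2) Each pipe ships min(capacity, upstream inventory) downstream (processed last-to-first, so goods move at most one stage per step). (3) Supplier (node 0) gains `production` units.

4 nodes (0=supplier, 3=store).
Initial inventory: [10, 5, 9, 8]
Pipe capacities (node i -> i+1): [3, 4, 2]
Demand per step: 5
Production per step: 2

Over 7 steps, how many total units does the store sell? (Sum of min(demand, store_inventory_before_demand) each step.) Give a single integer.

Answer: 20

Derivation:
Step 1: sold=5 (running total=5) -> [9 4 11 5]
Step 2: sold=5 (running total=10) -> [8 3 13 2]
Step 3: sold=2 (running total=12) -> [7 3 14 2]
Step 4: sold=2 (running total=14) -> [6 3 15 2]
Step 5: sold=2 (running total=16) -> [5 3 16 2]
Step 6: sold=2 (running total=18) -> [4 3 17 2]
Step 7: sold=2 (running total=20) -> [3 3 18 2]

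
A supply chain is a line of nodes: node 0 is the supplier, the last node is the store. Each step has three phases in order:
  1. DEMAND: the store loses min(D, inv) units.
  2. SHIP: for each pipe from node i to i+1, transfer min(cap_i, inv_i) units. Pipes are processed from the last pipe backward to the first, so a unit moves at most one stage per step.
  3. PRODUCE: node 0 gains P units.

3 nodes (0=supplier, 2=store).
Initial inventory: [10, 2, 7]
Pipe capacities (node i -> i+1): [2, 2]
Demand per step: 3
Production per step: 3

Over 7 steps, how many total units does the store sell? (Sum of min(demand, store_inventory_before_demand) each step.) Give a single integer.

Answer: 19

Derivation:
Step 1: sold=3 (running total=3) -> [11 2 6]
Step 2: sold=3 (running total=6) -> [12 2 5]
Step 3: sold=3 (running total=9) -> [13 2 4]
Step 4: sold=3 (running total=12) -> [14 2 3]
Step 5: sold=3 (running total=15) -> [15 2 2]
Step 6: sold=2 (running total=17) -> [16 2 2]
Step 7: sold=2 (running total=19) -> [17 2 2]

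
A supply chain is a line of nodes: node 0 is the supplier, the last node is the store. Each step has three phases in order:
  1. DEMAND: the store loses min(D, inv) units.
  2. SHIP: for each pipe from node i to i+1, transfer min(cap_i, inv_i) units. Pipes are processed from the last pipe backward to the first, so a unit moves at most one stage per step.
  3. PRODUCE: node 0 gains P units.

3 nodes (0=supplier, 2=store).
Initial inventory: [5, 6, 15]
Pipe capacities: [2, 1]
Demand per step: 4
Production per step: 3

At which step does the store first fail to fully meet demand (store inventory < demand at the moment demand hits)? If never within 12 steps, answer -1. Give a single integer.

Step 1: demand=4,sold=4 ship[1->2]=1 ship[0->1]=2 prod=3 -> [6 7 12]
Step 2: demand=4,sold=4 ship[1->2]=1 ship[0->1]=2 prod=3 -> [7 8 9]
Step 3: demand=4,sold=4 ship[1->2]=1 ship[0->1]=2 prod=3 -> [8 9 6]
Step 4: demand=4,sold=4 ship[1->2]=1 ship[0->1]=2 prod=3 -> [9 10 3]
Step 5: demand=4,sold=3 ship[1->2]=1 ship[0->1]=2 prod=3 -> [10 11 1]
Step 6: demand=4,sold=1 ship[1->2]=1 ship[0->1]=2 prod=3 -> [11 12 1]
Step 7: demand=4,sold=1 ship[1->2]=1 ship[0->1]=2 prod=3 -> [12 13 1]
Step 8: demand=4,sold=1 ship[1->2]=1 ship[0->1]=2 prod=3 -> [13 14 1]
Step 9: demand=4,sold=1 ship[1->2]=1 ship[0->1]=2 prod=3 -> [14 15 1]
Step 10: demand=4,sold=1 ship[1->2]=1 ship[0->1]=2 prod=3 -> [15 16 1]
Step 11: demand=4,sold=1 ship[1->2]=1 ship[0->1]=2 prod=3 -> [16 17 1]
Step 12: demand=4,sold=1 ship[1->2]=1 ship[0->1]=2 prod=3 -> [17 18 1]
First stockout at step 5

5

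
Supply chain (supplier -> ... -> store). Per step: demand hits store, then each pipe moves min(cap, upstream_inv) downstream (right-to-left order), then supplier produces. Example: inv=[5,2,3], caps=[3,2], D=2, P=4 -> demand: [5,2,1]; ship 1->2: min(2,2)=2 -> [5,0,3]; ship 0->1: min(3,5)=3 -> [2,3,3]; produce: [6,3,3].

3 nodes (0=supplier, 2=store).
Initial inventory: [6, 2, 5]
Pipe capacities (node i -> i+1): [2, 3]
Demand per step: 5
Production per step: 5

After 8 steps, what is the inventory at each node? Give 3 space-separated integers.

Step 1: demand=5,sold=5 ship[1->2]=2 ship[0->1]=2 prod=5 -> inv=[9 2 2]
Step 2: demand=5,sold=2 ship[1->2]=2 ship[0->1]=2 prod=5 -> inv=[12 2 2]
Step 3: demand=5,sold=2 ship[1->2]=2 ship[0->1]=2 prod=5 -> inv=[15 2 2]
Step 4: demand=5,sold=2 ship[1->2]=2 ship[0->1]=2 prod=5 -> inv=[18 2 2]
Step 5: demand=5,sold=2 ship[1->2]=2 ship[0->1]=2 prod=5 -> inv=[21 2 2]
Step 6: demand=5,sold=2 ship[1->2]=2 ship[0->1]=2 prod=5 -> inv=[24 2 2]
Step 7: demand=5,sold=2 ship[1->2]=2 ship[0->1]=2 prod=5 -> inv=[27 2 2]
Step 8: demand=5,sold=2 ship[1->2]=2 ship[0->1]=2 prod=5 -> inv=[30 2 2]

30 2 2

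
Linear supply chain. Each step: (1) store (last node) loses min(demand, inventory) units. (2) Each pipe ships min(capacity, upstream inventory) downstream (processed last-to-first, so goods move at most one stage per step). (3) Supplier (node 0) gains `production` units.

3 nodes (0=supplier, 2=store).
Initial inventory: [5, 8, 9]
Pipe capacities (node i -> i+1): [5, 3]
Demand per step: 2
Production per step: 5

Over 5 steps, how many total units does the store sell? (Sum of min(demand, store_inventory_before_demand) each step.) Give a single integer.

Step 1: sold=2 (running total=2) -> [5 10 10]
Step 2: sold=2 (running total=4) -> [5 12 11]
Step 3: sold=2 (running total=6) -> [5 14 12]
Step 4: sold=2 (running total=8) -> [5 16 13]
Step 5: sold=2 (running total=10) -> [5 18 14]

Answer: 10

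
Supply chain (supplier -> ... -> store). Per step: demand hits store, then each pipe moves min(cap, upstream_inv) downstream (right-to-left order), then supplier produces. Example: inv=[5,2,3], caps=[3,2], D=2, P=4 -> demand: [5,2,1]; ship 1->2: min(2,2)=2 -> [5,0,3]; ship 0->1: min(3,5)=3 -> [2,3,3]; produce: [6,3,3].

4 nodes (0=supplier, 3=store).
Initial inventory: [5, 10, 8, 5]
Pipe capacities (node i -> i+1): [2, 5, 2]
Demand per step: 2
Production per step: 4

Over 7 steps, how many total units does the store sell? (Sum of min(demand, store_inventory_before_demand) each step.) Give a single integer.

Step 1: sold=2 (running total=2) -> [7 7 11 5]
Step 2: sold=2 (running total=4) -> [9 4 14 5]
Step 3: sold=2 (running total=6) -> [11 2 16 5]
Step 4: sold=2 (running total=8) -> [13 2 16 5]
Step 5: sold=2 (running total=10) -> [15 2 16 5]
Step 6: sold=2 (running total=12) -> [17 2 16 5]
Step 7: sold=2 (running total=14) -> [19 2 16 5]

Answer: 14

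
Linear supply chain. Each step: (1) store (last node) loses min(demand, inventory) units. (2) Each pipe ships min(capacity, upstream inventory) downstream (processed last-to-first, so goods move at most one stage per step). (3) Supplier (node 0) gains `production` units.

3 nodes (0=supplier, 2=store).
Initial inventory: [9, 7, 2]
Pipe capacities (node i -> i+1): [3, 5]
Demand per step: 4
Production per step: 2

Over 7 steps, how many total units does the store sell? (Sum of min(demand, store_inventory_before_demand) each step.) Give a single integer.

Step 1: sold=2 (running total=2) -> [8 5 5]
Step 2: sold=4 (running total=6) -> [7 3 6]
Step 3: sold=4 (running total=10) -> [6 3 5]
Step 4: sold=4 (running total=14) -> [5 3 4]
Step 5: sold=4 (running total=18) -> [4 3 3]
Step 6: sold=3 (running total=21) -> [3 3 3]
Step 7: sold=3 (running total=24) -> [2 3 3]

Answer: 24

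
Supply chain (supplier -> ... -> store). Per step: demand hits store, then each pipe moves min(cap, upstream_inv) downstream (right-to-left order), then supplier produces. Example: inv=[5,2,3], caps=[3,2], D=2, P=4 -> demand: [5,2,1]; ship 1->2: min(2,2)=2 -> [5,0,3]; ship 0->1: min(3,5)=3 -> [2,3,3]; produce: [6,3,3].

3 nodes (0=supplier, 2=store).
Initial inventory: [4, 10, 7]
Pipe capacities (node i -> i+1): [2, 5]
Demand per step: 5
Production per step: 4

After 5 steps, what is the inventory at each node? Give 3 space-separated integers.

Step 1: demand=5,sold=5 ship[1->2]=5 ship[0->1]=2 prod=4 -> inv=[6 7 7]
Step 2: demand=5,sold=5 ship[1->2]=5 ship[0->1]=2 prod=4 -> inv=[8 4 7]
Step 3: demand=5,sold=5 ship[1->2]=4 ship[0->1]=2 prod=4 -> inv=[10 2 6]
Step 4: demand=5,sold=5 ship[1->2]=2 ship[0->1]=2 prod=4 -> inv=[12 2 3]
Step 5: demand=5,sold=3 ship[1->2]=2 ship[0->1]=2 prod=4 -> inv=[14 2 2]

14 2 2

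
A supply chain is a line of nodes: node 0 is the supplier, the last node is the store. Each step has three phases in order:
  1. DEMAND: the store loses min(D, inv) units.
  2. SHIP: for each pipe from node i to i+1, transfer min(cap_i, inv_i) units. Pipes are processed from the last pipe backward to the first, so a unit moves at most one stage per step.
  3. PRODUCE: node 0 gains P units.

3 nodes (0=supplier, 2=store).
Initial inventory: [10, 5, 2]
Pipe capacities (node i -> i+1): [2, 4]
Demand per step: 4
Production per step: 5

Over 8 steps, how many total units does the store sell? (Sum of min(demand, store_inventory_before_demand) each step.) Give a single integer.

Answer: 19

Derivation:
Step 1: sold=2 (running total=2) -> [13 3 4]
Step 2: sold=4 (running total=6) -> [16 2 3]
Step 3: sold=3 (running total=9) -> [19 2 2]
Step 4: sold=2 (running total=11) -> [22 2 2]
Step 5: sold=2 (running total=13) -> [25 2 2]
Step 6: sold=2 (running total=15) -> [28 2 2]
Step 7: sold=2 (running total=17) -> [31 2 2]
Step 8: sold=2 (running total=19) -> [34 2 2]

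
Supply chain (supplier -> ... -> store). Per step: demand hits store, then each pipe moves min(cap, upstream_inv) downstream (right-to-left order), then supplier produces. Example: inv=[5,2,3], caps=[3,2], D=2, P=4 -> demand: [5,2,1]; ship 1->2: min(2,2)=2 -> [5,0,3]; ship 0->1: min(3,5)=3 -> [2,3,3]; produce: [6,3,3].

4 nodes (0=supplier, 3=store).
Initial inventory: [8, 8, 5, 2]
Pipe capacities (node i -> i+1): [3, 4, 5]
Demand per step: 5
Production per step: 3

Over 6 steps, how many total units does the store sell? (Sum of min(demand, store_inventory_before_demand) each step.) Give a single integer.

Answer: 23

Derivation:
Step 1: sold=2 (running total=2) -> [8 7 4 5]
Step 2: sold=5 (running total=7) -> [8 6 4 4]
Step 3: sold=4 (running total=11) -> [8 5 4 4]
Step 4: sold=4 (running total=15) -> [8 4 4 4]
Step 5: sold=4 (running total=19) -> [8 3 4 4]
Step 6: sold=4 (running total=23) -> [8 3 3 4]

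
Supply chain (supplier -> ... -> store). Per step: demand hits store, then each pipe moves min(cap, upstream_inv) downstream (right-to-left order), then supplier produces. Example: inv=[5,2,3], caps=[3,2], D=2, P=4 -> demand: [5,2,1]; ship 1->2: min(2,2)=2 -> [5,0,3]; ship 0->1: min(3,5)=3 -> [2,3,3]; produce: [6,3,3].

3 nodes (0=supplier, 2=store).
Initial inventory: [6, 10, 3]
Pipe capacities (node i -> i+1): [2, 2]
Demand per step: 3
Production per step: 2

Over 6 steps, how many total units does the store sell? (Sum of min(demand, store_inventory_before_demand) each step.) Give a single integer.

Answer: 13

Derivation:
Step 1: sold=3 (running total=3) -> [6 10 2]
Step 2: sold=2 (running total=5) -> [6 10 2]
Step 3: sold=2 (running total=7) -> [6 10 2]
Step 4: sold=2 (running total=9) -> [6 10 2]
Step 5: sold=2 (running total=11) -> [6 10 2]
Step 6: sold=2 (running total=13) -> [6 10 2]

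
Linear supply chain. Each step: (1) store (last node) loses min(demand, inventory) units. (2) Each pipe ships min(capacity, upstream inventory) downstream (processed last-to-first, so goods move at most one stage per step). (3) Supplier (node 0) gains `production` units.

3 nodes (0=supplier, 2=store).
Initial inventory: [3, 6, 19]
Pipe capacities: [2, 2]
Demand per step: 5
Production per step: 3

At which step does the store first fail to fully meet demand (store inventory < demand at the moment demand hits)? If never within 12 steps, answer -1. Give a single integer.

Step 1: demand=5,sold=5 ship[1->2]=2 ship[0->1]=2 prod=3 -> [4 6 16]
Step 2: demand=5,sold=5 ship[1->2]=2 ship[0->1]=2 prod=3 -> [5 6 13]
Step 3: demand=5,sold=5 ship[1->2]=2 ship[0->1]=2 prod=3 -> [6 6 10]
Step 4: demand=5,sold=5 ship[1->2]=2 ship[0->1]=2 prod=3 -> [7 6 7]
Step 5: demand=5,sold=5 ship[1->2]=2 ship[0->1]=2 prod=3 -> [8 6 4]
Step 6: demand=5,sold=4 ship[1->2]=2 ship[0->1]=2 prod=3 -> [9 6 2]
Step 7: demand=5,sold=2 ship[1->2]=2 ship[0->1]=2 prod=3 -> [10 6 2]
Step 8: demand=5,sold=2 ship[1->2]=2 ship[0->1]=2 prod=3 -> [11 6 2]
Step 9: demand=5,sold=2 ship[1->2]=2 ship[0->1]=2 prod=3 -> [12 6 2]
Step 10: demand=5,sold=2 ship[1->2]=2 ship[0->1]=2 prod=3 -> [13 6 2]
Step 11: demand=5,sold=2 ship[1->2]=2 ship[0->1]=2 prod=3 -> [14 6 2]
Step 12: demand=5,sold=2 ship[1->2]=2 ship[0->1]=2 prod=3 -> [15 6 2]
First stockout at step 6

6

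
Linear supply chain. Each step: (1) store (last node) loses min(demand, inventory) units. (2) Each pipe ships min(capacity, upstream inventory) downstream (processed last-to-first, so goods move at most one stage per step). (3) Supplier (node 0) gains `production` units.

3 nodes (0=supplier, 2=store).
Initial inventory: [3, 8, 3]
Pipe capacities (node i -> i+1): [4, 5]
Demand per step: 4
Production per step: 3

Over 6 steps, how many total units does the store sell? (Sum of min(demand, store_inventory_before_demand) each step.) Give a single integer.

Answer: 23

Derivation:
Step 1: sold=3 (running total=3) -> [3 6 5]
Step 2: sold=4 (running total=7) -> [3 4 6]
Step 3: sold=4 (running total=11) -> [3 3 6]
Step 4: sold=4 (running total=15) -> [3 3 5]
Step 5: sold=4 (running total=19) -> [3 3 4]
Step 6: sold=4 (running total=23) -> [3 3 3]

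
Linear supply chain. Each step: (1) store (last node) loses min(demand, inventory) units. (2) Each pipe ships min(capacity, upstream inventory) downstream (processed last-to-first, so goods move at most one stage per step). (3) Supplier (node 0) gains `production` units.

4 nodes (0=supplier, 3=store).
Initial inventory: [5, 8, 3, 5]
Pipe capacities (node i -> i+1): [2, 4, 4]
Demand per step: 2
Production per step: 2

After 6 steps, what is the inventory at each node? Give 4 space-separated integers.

Step 1: demand=2,sold=2 ship[2->3]=3 ship[1->2]=4 ship[0->1]=2 prod=2 -> inv=[5 6 4 6]
Step 2: demand=2,sold=2 ship[2->3]=4 ship[1->2]=4 ship[0->1]=2 prod=2 -> inv=[5 4 4 8]
Step 3: demand=2,sold=2 ship[2->3]=4 ship[1->2]=4 ship[0->1]=2 prod=2 -> inv=[5 2 4 10]
Step 4: demand=2,sold=2 ship[2->3]=4 ship[1->2]=2 ship[0->1]=2 prod=2 -> inv=[5 2 2 12]
Step 5: demand=2,sold=2 ship[2->3]=2 ship[1->2]=2 ship[0->1]=2 prod=2 -> inv=[5 2 2 12]
Step 6: demand=2,sold=2 ship[2->3]=2 ship[1->2]=2 ship[0->1]=2 prod=2 -> inv=[5 2 2 12]

5 2 2 12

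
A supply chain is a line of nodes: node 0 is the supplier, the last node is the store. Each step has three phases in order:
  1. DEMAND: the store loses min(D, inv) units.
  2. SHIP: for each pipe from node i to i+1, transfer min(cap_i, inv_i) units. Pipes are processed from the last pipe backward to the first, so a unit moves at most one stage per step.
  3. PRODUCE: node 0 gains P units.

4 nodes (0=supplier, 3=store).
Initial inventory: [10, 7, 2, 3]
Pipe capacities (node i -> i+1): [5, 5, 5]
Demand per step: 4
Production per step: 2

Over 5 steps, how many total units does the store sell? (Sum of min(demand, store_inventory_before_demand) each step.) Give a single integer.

Step 1: sold=3 (running total=3) -> [7 7 5 2]
Step 2: sold=2 (running total=5) -> [4 7 5 5]
Step 3: sold=4 (running total=9) -> [2 6 5 6]
Step 4: sold=4 (running total=13) -> [2 3 5 7]
Step 5: sold=4 (running total=17) -> [2 2 3 8]

Answer: 17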